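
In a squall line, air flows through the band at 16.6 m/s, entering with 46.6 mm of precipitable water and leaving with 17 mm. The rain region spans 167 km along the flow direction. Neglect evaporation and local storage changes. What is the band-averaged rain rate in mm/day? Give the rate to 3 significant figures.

Column moisture flux per unit crosswind length is F = V × PW.
Inflow: F_in = 16.6 × 46.6 = 773.56 mm·m/s
Outflow: F_out = 16.6 × 17 = 282.2 mm·m/s
Steady-state rate R = (F_in − F_out)/L = (773.56 − 282.2) / 167000 m = 2.942e-03 mm/s.
R = 2.942e-03 × 3600 × 24 = 254 mm/day.

R ≈ 254 mm/day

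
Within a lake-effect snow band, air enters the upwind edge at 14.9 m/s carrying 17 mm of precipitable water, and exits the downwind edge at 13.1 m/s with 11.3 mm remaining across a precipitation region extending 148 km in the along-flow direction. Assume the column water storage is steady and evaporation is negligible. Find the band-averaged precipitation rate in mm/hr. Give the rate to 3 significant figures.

Column moisture flux per unit crosswind length is F = V × PW.
Inflow: F_in = 14.9 × 17 = 253.3 mm·m/s
Outflow: F_out = 13.1 × 11.3 = 148.03 mm·m/s
Steady-state rate R = (F_in − F_out)/L = (253.3 − 148.03) / 148000 m = 7.113e-04 mm/s.
R = 7.113e-04 × 3600 = 2.56 mm/hr.

R ≈ 2.56 mm/hr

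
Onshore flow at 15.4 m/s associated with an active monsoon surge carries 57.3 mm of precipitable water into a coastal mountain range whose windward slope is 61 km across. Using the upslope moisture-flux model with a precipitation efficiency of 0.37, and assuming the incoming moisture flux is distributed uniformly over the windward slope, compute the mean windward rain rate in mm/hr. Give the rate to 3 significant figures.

R ≈ 19.3 mm/hr

Incoming column moisture flux per unit ridge length: F = V × PW = 15.4 × 57.3 = 882.42 mm·m/s.
Spread over the 61 km slope with efficiency ε = 0.37: R = ε·F/W = 0.37 × 882.42 / 61000 m = 5.352e-03 mm/s.
R = 5.352e-03 × 3600 = 19.3 mm/hr.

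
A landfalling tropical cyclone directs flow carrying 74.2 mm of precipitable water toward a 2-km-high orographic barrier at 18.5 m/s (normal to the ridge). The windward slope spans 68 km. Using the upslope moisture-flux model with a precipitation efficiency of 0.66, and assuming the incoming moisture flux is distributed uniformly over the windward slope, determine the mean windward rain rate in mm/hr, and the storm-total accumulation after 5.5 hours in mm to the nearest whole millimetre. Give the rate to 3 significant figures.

Incoming column moisture flux per unit ridge length: F = V × PW = 18.5 × 74.2 = 1372.7 mm·m/s.
Spread over the 68 km slope with efficiency ε = 0.66: R = ε·F/W = 0.66 × 1372.7 / 68000 m = 1.332e-02 mm/s.
R = 1.332e-02 × 3600 = 48.0 mm/hr.
Over 5.5 h: total = 48.0 × 5.5 = 264 mm.

R ≈ 48.0 mm/hr; total ≈ 264 mm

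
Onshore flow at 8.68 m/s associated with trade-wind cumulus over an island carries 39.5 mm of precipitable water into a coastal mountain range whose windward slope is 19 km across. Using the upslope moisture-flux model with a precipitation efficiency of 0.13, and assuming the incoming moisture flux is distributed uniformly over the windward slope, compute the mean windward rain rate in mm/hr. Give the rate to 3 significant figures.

Incoming column moisture flux per unit ridge length: F = V × PW = 8.68 × 39.5 = 342.86 mm·m/s.
Spread over the 19 km slope with efficiency ε = 0.13: R = ε·F/W = 0.13 × 342.86 / 19000 m = 2.346e-03 mm/s.
R = 2.346e-03 × 3600 = 8.45 mm/hr.

R ≈ 8.45 mm/hr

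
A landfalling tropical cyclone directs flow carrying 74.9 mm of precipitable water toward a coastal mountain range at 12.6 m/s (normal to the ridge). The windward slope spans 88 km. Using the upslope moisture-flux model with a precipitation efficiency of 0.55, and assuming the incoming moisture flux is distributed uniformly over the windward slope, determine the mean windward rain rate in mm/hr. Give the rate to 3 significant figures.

R ≈ 21.2 mm/hr

Incoming column moisture flux per unit ridge length: F = V × PW = 12.6 × 74.9 = 943.74 mm·m/s.
Spread over the 88 km slope with efficiency ε = 0.55: R = ε·F/W = 0.55 × 943.74 / 88000 m = 5.898e-03 mm/s.
R = 5.898e-03 × 3600 = 21.2 mm/hr.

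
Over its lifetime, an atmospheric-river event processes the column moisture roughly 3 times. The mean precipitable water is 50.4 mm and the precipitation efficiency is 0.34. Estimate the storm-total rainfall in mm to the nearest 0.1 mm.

Each cycle deposits ε × PW = 0.34 × 50.4 = 17.136 mm.
Over 3 cycles: 3 × 17.136 = 51.4 mm.

rainfall ≈ 51.4 mm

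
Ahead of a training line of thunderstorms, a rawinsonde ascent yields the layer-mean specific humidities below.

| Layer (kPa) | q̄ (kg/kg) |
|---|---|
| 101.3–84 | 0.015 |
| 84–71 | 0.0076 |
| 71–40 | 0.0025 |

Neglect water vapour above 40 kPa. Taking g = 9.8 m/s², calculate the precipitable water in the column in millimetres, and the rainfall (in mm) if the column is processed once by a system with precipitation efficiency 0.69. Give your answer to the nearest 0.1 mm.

Precipitable water is the column-integrated vapour mass per unit area: PW = (1/g) Σ q̄ Δp, with q in kg/kg and Δp in Pa (1 kg/m² of water = 1 mm).
Layer 101.3–84 kPa: Δp = 173 hPa = 17300 Pa, q̄ = 0.015 kg/kg → 0.015 × 17300 / 9.8 = 26.48 mm
Layer 84–71 kPa: Δp = 130 hPa = 13000 Pa, q̄ = 0.0076 kg/kg → 0.0076 × 13000 / 9.8 = 10.08 mm
Layer 71–40 kPa: Δp = 310 hPa = 31000 Pa, q̄ = 0.0025 kg/kg → 0.0025 × 31000 / 9.8 = 7.91 mm
PW = 26.48 + 10.08 + 7.91 = 44.47 ≈ 44.5 mm.
Rainfall = ε × PW = 0.69 × 44.5 = 30.7 mm.

PW ≈ 44.5 mm; rainfall ≈ 30.7 mm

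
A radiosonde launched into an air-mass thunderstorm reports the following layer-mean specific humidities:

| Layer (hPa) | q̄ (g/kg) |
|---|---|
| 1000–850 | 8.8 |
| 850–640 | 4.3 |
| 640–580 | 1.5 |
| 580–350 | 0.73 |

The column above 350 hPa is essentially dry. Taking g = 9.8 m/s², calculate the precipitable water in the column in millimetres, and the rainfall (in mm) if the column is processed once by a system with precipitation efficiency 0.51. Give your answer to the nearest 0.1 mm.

PW ≈ 25.3 mm; rainfall ≈ 12.9 mm

Precipitable water is the column-integrated vapour mass per unit area: PW = (1/g) Σ q̄ Δp, with q in kg/kg and Δp in Pa (1 kg/m² of water = 1 mm).
Layer 1000–850 hPa: Δp = 150 hPa = 15000 Pa, q̄ = 0.0088 kg/kg → 0.0088 × 15000 / 9.8 = 13.47 mm
Layer 850–640 hPa: Δp = 210 hPa = 21000 Pa, q̄ = 0.0043 kg/kg → 0.0043 × 21000 / 9.8 = 9.21 mm
Layer 640–580 hPa: Δp = 60 hPa = 6000 Pa, q̄ = 0.0015 kg/kg → 0.0015 × 6000 / 9.8 = 0.92 mm
Layer 580–350 hPa: Δp = 230 hPa = 23000 Pa, q̄ = 0.00073 kg/kg → 0.00073 × 23000 / 9.8 = 1.71 mm
PW = 13.47 + 9.21 + 0.92 + 1.71 = 25.31 ≈ 25.3 mm.
Rainfall = ε × PW = 0.51 × 25.3 = 12.9 mm.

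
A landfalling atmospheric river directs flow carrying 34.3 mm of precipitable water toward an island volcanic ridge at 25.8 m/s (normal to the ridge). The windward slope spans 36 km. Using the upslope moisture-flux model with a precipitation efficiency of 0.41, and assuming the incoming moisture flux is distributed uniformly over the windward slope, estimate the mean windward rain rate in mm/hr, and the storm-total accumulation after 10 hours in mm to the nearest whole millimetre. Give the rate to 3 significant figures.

Incoming column moisture flux per unit ridge length: F = V × PW = 25.8 × 34.3 = 884.94 mm·m/s.
Spread over the 36 km slope with efficiency ε = 0.41: R = ε·F/W = 0.41 × 884.94 / 36000 m = 1.008e-02 mm/s.
R = 1.008e-02 × 3600 = 36.3 mm/hr.
Over 10 h: total = 36.3 × 10 = 363 mm.

R ≈ 36.3 mm/hr; total ≈ 363 mm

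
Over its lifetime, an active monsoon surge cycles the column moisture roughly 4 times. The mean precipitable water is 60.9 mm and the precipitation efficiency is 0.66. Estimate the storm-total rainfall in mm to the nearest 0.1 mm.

rainfall ≈ 160.8 mm

Each cycle deposits ε × PW = 0.66 × 60.9 = 40.194 mm.
Over 4 cycles: 4 × 40.194 = 160.8 mm.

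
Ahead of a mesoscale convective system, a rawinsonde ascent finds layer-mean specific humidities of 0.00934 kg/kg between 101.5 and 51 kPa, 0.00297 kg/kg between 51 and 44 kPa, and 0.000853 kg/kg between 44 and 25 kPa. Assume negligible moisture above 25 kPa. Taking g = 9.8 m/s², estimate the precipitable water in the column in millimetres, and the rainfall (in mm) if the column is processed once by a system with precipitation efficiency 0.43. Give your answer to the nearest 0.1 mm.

Precipitable water is the column-integrated vapour mass per unit area: PW = (1/g) Σ q̄ Δp, with q in kg/kg and Δp in Pa (1 kg/m² of water = 1 mm).
Layer 101.5–51 kPa: Δp = 505 hPa = 50500 Pa, q̄ = 0.00934 kg/kg → 0.00934 × 50500 / 9.8 = 48.13 mm
Layer 51–44 kPa: Δp = 70 hPa = 7000 Pa, q̄ = 0.00297 kg/kg → 0.00297 × 7000 / 9.8 = 2.12 mm
Layer 44–25 kPa: Δp = 190 hPa = 19000 Pa, q̄ = 0.000853 kg/kg → 0.000853 × 19000 / 9.8 = 1.65 mm
PW = 48.13 + 2.12 + 1.65 = 51.90 ≈ 51.9 mm.
Rainfall = ε × PW = 0.43 × 51.9 = 22.3 mm.

PW ≈ 51.9 mm; rainfall ≈ 22.3 mm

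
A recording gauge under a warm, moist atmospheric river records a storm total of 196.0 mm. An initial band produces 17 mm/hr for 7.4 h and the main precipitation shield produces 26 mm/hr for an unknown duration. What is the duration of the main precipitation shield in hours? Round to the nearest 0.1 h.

duration ≈ 2.7 h

Known phases: 17 × 7.4 = 125.8 mm.
Remaining depth = 196.0 − 125.8 = 70.2 mm.
Duration = 70.2 / 26 = 2.7 h.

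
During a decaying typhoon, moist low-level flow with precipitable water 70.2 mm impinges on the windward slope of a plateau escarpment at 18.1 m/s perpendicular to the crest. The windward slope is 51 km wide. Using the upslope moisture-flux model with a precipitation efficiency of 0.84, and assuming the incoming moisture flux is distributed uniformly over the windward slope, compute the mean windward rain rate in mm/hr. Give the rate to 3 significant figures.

R ≈ 75.3 mm/hr

Incoming column moisture flux per unit ridge length: F = V × PW = 18.1 × 70.2 = 1270.62 mm·m/s.
Spread over the 51 km slope with efficiency ε = 0.84: R = ε·F/W = 0.84 × 1270.62 / 51000 m = 2.093e-02 mm/s.
R = 2.093e-02 × 3600 = 75.3 mm/hr.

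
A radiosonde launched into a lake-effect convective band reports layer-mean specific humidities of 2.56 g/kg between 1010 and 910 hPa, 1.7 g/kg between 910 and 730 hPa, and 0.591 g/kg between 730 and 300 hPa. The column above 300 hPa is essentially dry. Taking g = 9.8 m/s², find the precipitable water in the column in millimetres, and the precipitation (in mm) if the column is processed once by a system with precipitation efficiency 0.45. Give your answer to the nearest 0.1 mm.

Precipitable water is the column-integrated vapour mass per unit area: PW = (1/g) Σ q̄ Δp, with q in kg/kg and Δp in Pa (1 kg/m² of water = 1 mm).
Layer 1010–910 hPa: Δp = 100 hPa = 10000 Pa, q̄ = 0.00256 kg/kg → 0.00256 × 10000 / 9.8 = 2.61 mm
Layer 910–730 hPa: Δp = 180 hPa = 18000 Pa, q̄ = 0.0017 kg/kg → 0.0017 × 18000 / 9.8 = 3.12 mm
Layer 730–300 hPa: Δp = 430 hPa = 43000 Pa, q̄ = 0.000591 kg/kg → 0.000591 × 43000 / 9.8 = 2.59 mm
PW = 2.61 + 3.12 + 2.59 = 8.32 ≈ 8.3 mm.
Precipitation = ε × PW = 0.45 × 8.3 = 3.7 mm.

PW ≈ 8.3 mm; precipitation ≈ 3.7 mm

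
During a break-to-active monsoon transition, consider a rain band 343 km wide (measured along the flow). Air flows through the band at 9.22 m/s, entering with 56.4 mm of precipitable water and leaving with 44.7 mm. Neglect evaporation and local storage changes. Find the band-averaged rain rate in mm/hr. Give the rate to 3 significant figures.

R ≈ 1.13 mm/hr

Column moisture flux per unit crosswind length is F = V × PW.
Inflow: F_in = 9.22 × 56.4 = 520.008 mm·m/s
Outflow: F_out = 9.22 × 44.7 = 412.134 mm·m/s
Steady-state rate R = (F_in − F_out)/L = (520.008 − 412.134) / 343000 m = 3.145e-04 mm/s.
R = 3.145e-04 × 3600 = 1.13 mm/hr.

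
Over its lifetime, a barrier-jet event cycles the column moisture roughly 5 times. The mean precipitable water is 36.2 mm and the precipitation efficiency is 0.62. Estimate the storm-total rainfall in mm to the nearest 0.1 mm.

Each cycle deposits ε × PW = 0.62 × 36.2 = 22.444 mm.
Over 5 cycles: 5 × 22.444 = 112.2 mm.

rainfall ≈ 112.2 mm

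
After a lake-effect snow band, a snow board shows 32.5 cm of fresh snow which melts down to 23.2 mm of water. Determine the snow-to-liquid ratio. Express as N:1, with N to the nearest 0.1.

Ratio = snow depth / SWE = 325 mm / 23.2 mm = 14.0, i.e. 14.0:1.

ratio ≈ 14.0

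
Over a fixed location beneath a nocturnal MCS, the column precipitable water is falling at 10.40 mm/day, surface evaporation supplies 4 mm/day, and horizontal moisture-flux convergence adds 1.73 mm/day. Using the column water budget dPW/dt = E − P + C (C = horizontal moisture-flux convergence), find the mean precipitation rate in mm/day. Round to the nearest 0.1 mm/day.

dPW/dt = -10.40 mm/day.
P = E + C − dPW/dt = 4 + (1.73) − (-10.40) = 16.1 mm/day.

P ≈ 16.1 mm/day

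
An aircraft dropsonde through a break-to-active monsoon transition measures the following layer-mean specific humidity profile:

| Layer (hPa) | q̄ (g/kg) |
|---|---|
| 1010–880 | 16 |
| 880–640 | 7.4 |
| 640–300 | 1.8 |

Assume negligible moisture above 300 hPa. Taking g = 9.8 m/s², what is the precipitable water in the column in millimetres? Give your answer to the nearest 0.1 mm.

PW ≈ 45.6 mm

Precipitable water is the column-integrated vapour mass per unit area: PW = (1/g) Σ q̄ Δp, with q in kg/kg and Δp in Pa (1 kg/m² of water = 1 mm).
Layer 1010–880 hPa: Δp = 130 hPa = 13000 Pa, q̄ = 0.016 kg/kg → 0.016 × 13000 / 9.8 = 21.22 mm
Layer 880–640 hPa: Δp = 240 hPa = 24000 Pa, q̄ = 0.0074 kg/kg → 0.0074 × 24000 / 9.8 = 18.12 mm
Layer 640–300 hPa: Δp = 340 hPa = 34000 Pa, q̄ = 0.0018 kg/kg → 0.0018 × 34000 / 9.8 = 6.24 mm
PW = 21.22 + 18.12 + 6.24 = 45.58 ≈ 45.6 mm.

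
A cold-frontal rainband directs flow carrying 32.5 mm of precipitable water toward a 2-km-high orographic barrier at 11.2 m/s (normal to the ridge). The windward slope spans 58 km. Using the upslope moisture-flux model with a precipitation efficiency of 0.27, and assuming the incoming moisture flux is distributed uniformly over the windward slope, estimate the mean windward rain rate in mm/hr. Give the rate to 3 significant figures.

R ≈ 6.10 mm/hr

Incoming column moisture flux per unit ridge length: F = V × PW = 11.2 × 32.5 = 364 mm·m/s.
Spread over the 58 km slope with efficiency ε = 0.27: R = ε·F/W = 0.27 × 364 / 58000 m = 1.694e-03 mm/s.
R = 1.694e-03 × 3600 = 6.10 mm/hr.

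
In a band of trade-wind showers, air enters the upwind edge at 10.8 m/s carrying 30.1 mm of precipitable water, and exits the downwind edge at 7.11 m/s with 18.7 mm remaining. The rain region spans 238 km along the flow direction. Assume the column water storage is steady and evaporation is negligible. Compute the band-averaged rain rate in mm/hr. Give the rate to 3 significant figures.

Column moisture flux per unit crosswind length is F = V × PW.
Inflow: F_in = 10.8 × 30.1 = 325.08 mm·m/s
Outflow: F_out = 7.11 × 18.7 = 132.957 mm·m/s
Steady-state rate R = (F_in − F_out)/L = (325.08 − 132.957) / 238000 m = 8.072e-04 mm/s.
R = 8.072e-04 × 3600 = 2.91 mm/hr.

R ≈ 2.91 mm/hr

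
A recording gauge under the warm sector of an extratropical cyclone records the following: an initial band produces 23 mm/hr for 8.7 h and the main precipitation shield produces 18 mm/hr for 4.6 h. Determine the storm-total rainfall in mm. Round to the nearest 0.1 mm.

total ≈ 282.9 mm

Total = Σ Rᵢ Δtᵢ = 23 × 8.7 + 18 × 4.6
      = 200.1 + 82.8 = 282.9 mm.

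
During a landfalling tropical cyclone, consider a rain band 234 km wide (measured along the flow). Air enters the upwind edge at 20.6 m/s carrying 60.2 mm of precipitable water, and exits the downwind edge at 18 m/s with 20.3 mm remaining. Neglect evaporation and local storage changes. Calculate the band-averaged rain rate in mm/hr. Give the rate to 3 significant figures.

Column moisture flux per unit crosswind length is F = V × PW.
Inflow: F_in = 20.6 × 60.2 = 1240.12 mm·m/s
Outflow: F_out = 18 × 20.3 = 365.4 mm·m/s
Steady-state rate R = (F_in − F_out)/L = (1240.12 − 365.4) / 234000 m = 3.738e-03 mm/s.
R = 3.738e-03 × 3600 = 13.5 mm/hr.

R ≈ 13.5 mm/hr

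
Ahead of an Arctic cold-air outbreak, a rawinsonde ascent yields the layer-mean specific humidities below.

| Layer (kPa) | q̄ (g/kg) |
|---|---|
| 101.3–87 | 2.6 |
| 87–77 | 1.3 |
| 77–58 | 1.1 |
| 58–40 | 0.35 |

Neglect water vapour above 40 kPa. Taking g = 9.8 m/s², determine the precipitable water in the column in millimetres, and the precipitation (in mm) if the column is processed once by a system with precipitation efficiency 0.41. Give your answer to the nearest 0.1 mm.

PW ≈ 7.9 mm; precipitation ≈ 3.2 mm

Precipitable water is the column-integrated vapour mass per unit area: PW = (1/g) Σ q̄ Δp, with q in kg/kg and Δp in Pa (1 kg/m² of water = 1 mm).
Layer 101.3–87 kPa: Δp = 143 hPa = 14300 Pa, q̄ = 0.0026 kg/kg → 0.0026 × 14300 / 9.8 = 3.79 mm
Layer 87–77 kPa: Δp = 100 hPa = 10000 Pa, q̄ = 0.0013 kg/kg → 0.0013 × 10000 / 9.8 = 1.33 mm
Layer 77–58 kPa: Δp = 190 hPa = 19000 Pa, q̄ = 0.0011 kg/kg → 0.0011 × 19000 / 9.8 = 2.13 mm
Layer 58–40 kPa: Δp = 180 hPa = 18000 Pa, q̄ = 0.00035 kg/kg → 0.00035 × 18000 / 9.8 = 0.64 mm
PW = 3.79 + 1.33 + 2.13 + 0.64 = 7.89 ≈ 7.9 mm.
Precipitation = ε × PW = 0.41 × 7.9 = 3.2 mm.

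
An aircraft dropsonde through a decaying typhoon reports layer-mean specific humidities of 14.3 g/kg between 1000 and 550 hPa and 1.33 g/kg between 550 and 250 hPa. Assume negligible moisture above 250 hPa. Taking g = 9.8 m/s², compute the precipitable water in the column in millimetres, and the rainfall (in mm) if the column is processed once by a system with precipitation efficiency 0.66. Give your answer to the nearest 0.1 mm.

Precipitable water is the column-integrated vapour mass per unit area: PW = (1/g) Σ q̄ Δp, with q in kg/kg and Δp in Pa (1 kg/m² of water = 1 mm).
Layer 1000–550 hPa: Δp = 450 hPa = 45000 Pa, q̄ = 0.0143 kg/kg → 0.0143 × 45000 / 9.8 = 65.66 mm
Layer 550–250 hPa: Δp = 300 hPa = 30000 Pa, q̄ = 0.00133 kg/kg → 0.00133 × 30000 / 9.8 = 4.07 mm
PW = 65.66 + 4.07 = 69.73 ≈ 69.7 mm.
Rainfall = ε × PW = 0.66 × 69.7 = 46.0 mm.

PW ≈ 69.7 mm; rainfall ≈ 46.0 mm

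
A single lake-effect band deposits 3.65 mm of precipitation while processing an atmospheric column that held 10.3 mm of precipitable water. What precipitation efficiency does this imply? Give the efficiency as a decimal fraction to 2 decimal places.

ε ≈ 0.35

ε = precipitation / PW = 3.65 / 10.3 = 0.35.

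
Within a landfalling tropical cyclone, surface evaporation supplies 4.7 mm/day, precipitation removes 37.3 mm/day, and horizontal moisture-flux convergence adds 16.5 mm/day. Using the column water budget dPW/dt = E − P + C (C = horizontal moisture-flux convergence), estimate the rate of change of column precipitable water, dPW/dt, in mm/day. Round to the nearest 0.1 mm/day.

dPW/dt = E − P + C = 4.7 − 37.3 + (16.5) = -16.1 mm/day.

dPW/dt ≈ -16.1 mm/day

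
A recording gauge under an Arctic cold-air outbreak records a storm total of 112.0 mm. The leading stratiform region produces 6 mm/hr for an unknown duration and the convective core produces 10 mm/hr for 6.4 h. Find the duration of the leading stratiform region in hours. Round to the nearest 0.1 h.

duration ≈ 8.0 h

Known phases: 10 × 6.4 = 64 mm.
Remaining depth = 112.0 − 64 = 48 mm.
Duration = 48 / 6 = 8.0 h.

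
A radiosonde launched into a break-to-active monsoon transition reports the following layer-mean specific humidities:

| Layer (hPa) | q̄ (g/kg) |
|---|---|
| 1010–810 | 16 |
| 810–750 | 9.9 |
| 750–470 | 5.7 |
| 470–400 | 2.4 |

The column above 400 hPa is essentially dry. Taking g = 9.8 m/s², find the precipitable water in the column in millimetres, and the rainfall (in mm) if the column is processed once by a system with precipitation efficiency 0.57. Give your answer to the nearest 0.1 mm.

PW ≈ 56.7 mm; rainfall ≈ 32.3 mm

Precipitable water is the column-integrated vapour mass per unit area: PW = (1/g) Σ q̄ Δp, with q in kg/kg and Δp in Pa (1 kg/m² of water = 1 mm).
Layer 1010–810 hPa: Δp = 200 hPa = 20000 Pa, q̄ = 0.016 kg/kg → 0.016 × 20000 / 9.8 = 32.65 mm
Layer 810–750 hPa: Δp = 60 hPa = 6000 Pa, q̄ = 0.0099 kg/kg → 0.0099 × 6000 / 9.8 = 6.06 mm
Layer 750–470 hPa: Δp = 280 hPa = 28000 Pa, q̄ = 0.0057 kg/kg → 0.0057 × 28000 / 9.8 = 16.29 mm
Layer 470–400 hPa: Δp = 70 hPa = 7000 Pa, q̄ = 0.0024 kg/kg → 0.0024 × 7000 / 9.8 = 1.71 mm
PW = 32.65 + 6.06 + 16.29 + 1.71 = 56.71 ≈ 56.7 mm.
Rainfall = ε × PW = 0.57 × 56.7 = 32.3 mm.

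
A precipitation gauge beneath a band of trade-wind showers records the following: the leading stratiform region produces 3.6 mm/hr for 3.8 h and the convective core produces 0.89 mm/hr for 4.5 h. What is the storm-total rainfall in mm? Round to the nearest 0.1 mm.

Total = Σ Rᵢ Δtᵢ = 3.6 × 3.8 + 0.89 × 4.5
      = 13.68 + 4.005 = 17.7 mm.

total ≈ 17.7 mm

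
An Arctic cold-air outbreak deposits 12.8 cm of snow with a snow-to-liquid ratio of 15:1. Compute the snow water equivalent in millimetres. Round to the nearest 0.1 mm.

SWE ≈ 8.5 mm

SWE = snow depth / ratio = 12.8 cm / 15 = 0.853 cm = 8.5 mm.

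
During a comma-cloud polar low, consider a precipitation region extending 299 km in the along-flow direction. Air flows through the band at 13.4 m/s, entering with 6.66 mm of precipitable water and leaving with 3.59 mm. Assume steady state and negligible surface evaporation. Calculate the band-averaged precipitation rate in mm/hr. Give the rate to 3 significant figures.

Column moisture flux per unit crosswind length is F = V × PW.
Inflow: F_in = 13.4 × 6.66 = 89.244 mm·m/s
Outflow: F_out = 13.4 × 3.59 = 48.106 mm·m/s
Steady-state rate R = (F_in − F_out)/L = (89.244 − 48.106) / 299000 m = 1.376e-04 mm/s.
R = 1.376e-04 × 3600 = 0.495 mm/hr.

R ≈ 0.495 mm/hr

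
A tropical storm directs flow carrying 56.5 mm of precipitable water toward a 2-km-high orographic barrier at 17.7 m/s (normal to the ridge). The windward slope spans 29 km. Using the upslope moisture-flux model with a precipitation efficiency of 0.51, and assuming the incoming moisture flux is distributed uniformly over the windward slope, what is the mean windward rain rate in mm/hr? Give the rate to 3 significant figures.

R ≈ 63.3 mm/hr

Incoming column moisture flux per unit ridge length: F = V × PW = 17.7 × 56.5 = 1000.05 mm·m/s.
Spread over the 29 km slope with efficiency ε = 0.51: R = ε·F/W = 0.51 × 1000.05 / 29000 m = 1.759e-02 mm/s.
R = 1.759e-02 × 3600 = 63.3 mm/hr.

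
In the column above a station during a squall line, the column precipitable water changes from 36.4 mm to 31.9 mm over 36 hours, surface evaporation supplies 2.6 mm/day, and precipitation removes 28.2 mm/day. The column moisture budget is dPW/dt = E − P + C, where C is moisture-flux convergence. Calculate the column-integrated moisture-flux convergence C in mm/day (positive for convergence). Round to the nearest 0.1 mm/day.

dPW/dt = (31.9 − 36.4) mm / (36/24 day) = -3.000 mm/day.
C = dPW/dt − E + P = (-3.000) − 2.6 + 28.2 = 22.6 mm/day.

C ≈ 22.6 mm/day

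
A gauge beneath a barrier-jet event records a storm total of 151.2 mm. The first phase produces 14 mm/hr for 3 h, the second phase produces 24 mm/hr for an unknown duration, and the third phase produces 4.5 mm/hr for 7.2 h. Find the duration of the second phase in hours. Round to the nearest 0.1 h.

Known phases: 14 × 3 + 4.5 × 7.2 = 42 + 32.4 = 74.4 mm.
Remaining depth = 151.2 − 74.4 = 76.8 mm.
Duration = 76.8 / 24 = 3.2 h.

duration ≈ 3.2 h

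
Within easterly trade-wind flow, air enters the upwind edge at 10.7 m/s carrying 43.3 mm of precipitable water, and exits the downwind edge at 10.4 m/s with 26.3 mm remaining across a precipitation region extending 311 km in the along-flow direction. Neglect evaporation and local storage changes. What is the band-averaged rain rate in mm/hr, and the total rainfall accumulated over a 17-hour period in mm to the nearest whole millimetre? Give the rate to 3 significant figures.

Column moisture flux per unit crosswind length is F = V × PW.
Inflow: F_in = 10.7 × 43.3 = 463.31 mm·m/s
Outflow: F_out = 10.4 × 26.3 = 273.52 mm·m/s
Steady-state rate R = (F_in − F_out)/L = (463.31 − 273.52) / 311000 m = 6.103e-04 mm/s.
R = 6.103e-04 × 3600 = 2.20 mm/hr.
Over 17 h: total = 2.20 × 17 = 37.4 ≈ 37 mm.

R ≈ 2.20 mm/hr; total ≈ 37 mm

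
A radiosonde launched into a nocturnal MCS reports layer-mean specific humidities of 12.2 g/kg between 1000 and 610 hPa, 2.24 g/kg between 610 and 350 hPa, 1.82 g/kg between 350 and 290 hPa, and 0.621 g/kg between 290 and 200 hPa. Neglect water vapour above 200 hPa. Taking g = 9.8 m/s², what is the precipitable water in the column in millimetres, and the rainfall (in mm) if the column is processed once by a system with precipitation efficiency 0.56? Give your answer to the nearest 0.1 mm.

PW ≈ 56.2 mm; rainfall ≈ 31.5 mm

Precipitable water is the column-integrated vapour mass per unit area: PW = (1/g) Σ q̄ Δp, with q in kg/kg and Δp in Pa (1 kg/m² of water = 1 mm).
Layer 1000–610 hPa: Δp = 390 hPa = 39000 Pa, q̄ = 0.0122 kg/kg → 0.0122 × 39000 / 9.8 = 48.55 mm
Layer 610–350 hPa: Δp = 260 hPa = 26000 Pa, q̄ = 0.00224 kg/kg → 0.00224 × 26000 / 9.8 = 5.94 mm
Layer 350–290 hPa: Δp = 60 hPa = 6000 Pa, q̄ = 0.00182 kg/kg → 0.00182 × 6000 / 9.8 = 1.11 mm
Layer 290–200 hPa: Δp = 90 hPa = 9000 Pa, q̄ = 0.000621 kg/kg → 0.000621 × 9000 / 9.8 = 0.57 mm
PW = 48.55 + 5.94 + 1.11 + 0.57 = 56.17 ≈ 56.2 mm.
Rainfall = ε × PW = 0.56 × 56.2 = 31.5 mm.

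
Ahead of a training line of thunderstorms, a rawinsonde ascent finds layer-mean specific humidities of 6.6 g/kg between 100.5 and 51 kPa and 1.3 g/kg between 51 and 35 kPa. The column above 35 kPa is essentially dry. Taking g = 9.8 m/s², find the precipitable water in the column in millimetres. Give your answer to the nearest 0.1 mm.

PW ≈ 35.5 mm

Precipitable water is the column-integrated vapour mass per unit area: PW = (1/g) Σ q̄ Δp, with q in kg/kg and Δp in Pa (1 kg/m² of water = 1 mm).
Layer 100.5–51 kPa: Δp = 495 hPa = 49500 Pa, q̄ = 0.0066 kg/kg → 0.0066 × 49500 / 9.8 = 33.34 mm
Layer 51–35 kPa: Δp = 160 hPa = 16000 Pa, q̄ = 0.0013 kg/kg → 0.0013 × 16000 / 9.8 = 2.12 mm
PW = 33.34 + 2.12 = 35.46 ≈ 35.5 mm.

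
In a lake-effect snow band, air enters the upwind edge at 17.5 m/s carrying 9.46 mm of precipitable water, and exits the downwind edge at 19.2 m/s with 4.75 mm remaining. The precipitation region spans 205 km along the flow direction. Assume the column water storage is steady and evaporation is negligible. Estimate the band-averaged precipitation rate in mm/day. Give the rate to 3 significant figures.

R ≈ 31.3 mm/day

Column moisture flux per unit crosswind length is F = V × PW.
Inflow: F_in = 17.5 × 9.46 = 165.55 mm·m/s
Outflow: F_out = 19.2 × 4.75 = 91.2 mm·m/s
Steady-state rate R = (F_in − F_out)/L = (165.55 − 91.2) / 205000 m = 3.627e-04 mm/s.
R = 3.627e-04 × 3600 × 24 = 31.3 mm/day.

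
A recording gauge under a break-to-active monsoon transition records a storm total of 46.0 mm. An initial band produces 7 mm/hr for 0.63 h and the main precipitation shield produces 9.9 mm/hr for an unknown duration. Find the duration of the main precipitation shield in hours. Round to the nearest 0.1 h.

duration ≈ 4.2 h

Known phases: 7 × 0.63 = 4.41 mm.
Remaining depth = 46.0 − 4.41 = 41.59 mm.
Duration = 41.59 / 9.9 = 4.2 h.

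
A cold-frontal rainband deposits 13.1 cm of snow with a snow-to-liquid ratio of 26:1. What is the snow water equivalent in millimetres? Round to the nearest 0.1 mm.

SWE ≈ 5.0 mm

SWE = snow depth / ratio = 13.1 cm / 26 = 0.504 cm = 5.0 mm.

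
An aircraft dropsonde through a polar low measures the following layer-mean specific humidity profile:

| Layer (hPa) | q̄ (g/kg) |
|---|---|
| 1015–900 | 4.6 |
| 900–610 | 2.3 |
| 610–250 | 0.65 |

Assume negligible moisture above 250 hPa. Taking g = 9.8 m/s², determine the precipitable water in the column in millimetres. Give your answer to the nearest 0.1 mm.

Precipitable water is the column-integrated vapour mass per unit area: PW = (1/g) Σ q̄ Δp, with q in kg/kg and Δp in Pa (1 kg/m² of water = 1 mm).
Layer 1015–900 hPa: Δp = 115 hPa = 11500 Pa, q̄ = 0.0046 kg/kg → 0.0046 × 11500 / 9.8 = 5.40 mm
Layer 900–610 hPa: Δp = 290 hPa = 29000 Pa, q̄ = 0.0023 kg/kg → 0.0023 × 29000 / 9.8 = 6.81 mm
Layer 610–250 hPa: Δp = 360 hPa = 36000 Pa, q̄ = 0.00065 kg/kg → 0.00065 × 36000 / 9.8 = 2.39 mm
PW = 5.40 + 6.81 + 2.39 = 14.60 ≈ 14.6 mm.

PW ≈ 14.6 mm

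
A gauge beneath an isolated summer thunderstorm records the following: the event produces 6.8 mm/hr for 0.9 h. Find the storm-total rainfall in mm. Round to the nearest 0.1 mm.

Total = Σ Rᵢ Δtᵢ = 6.8 × 0.9
      = 6.12 = 6.1 mm.

total ≈ 6.1 mm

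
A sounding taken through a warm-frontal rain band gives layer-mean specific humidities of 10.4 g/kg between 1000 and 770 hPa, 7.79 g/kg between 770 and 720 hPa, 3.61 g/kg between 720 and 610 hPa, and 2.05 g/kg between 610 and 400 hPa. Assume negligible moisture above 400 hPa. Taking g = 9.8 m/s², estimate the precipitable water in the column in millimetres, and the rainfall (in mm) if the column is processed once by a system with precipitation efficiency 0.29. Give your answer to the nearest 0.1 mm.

Precipitable water is the column-integrated vapour mass per unit area: PW = (1/g) Σ q̄ Δp, with q in kg/kg and Δp in Pa (1 kg/m² of water = 1 mm).
Layer 1000–770 hPa: Δp = 230 hPa = 23000 Pa, q̄ = 0.0104 kg/kg → 0.0104 × 23000 / 9.8 = 24.41 mm
Layer 770–720 hPa: Δp = 50 hPa = 5000 Pa, q̄ = 0.00779 kg/kg → 0.00779 × 5000 / 9.8 = 3.97 mm
Layer 720–610 hPa: Δp = 110 hPa = 11000 Pa, q̄ = 0.00361 kg/kg → 0.00361 × 11000 / 9.8 = 4.05 mm
Layer 610–400 hPa: Δp = 210 hPa = 21000 Pa, q̄ = 0.00205 kg/kg → 0.00205 × 21000 / 9.8 = 4.39 mm
PW = 24.41 + 3.97 + 4.05 + 4.39 = 36.82 ≈ 36.8 mm.
Rainfall = ε × PW = 0.29 × 36.8 = 10.7 mm.

PW ≈ 36.8 mm; rainfall ≈ 10.7 mm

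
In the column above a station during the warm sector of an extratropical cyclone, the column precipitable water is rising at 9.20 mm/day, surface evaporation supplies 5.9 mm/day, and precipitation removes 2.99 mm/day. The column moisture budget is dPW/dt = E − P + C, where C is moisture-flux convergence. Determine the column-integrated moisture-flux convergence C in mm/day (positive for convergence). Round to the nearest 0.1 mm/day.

C ≈ 6.3 mm/day

dPW/dt = +9.20 mm/day.
C = dPW/dt − E + P = (+9.20) − 5.9 + 2.99 = 6.3 mm/day.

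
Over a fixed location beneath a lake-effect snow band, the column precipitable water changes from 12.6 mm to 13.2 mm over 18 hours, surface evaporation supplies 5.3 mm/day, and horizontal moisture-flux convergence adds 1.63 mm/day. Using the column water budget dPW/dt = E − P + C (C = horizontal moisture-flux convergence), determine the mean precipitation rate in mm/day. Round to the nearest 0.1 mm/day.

dPW/dt = (13.2 − 12.6) mm / (18/24 day) = +0.800 mm/day.
P = E + C − dPW/dt = 5.3 + (1.63) − (+0.800) = 6.1 mm/day.

P ≈ 6.1 mm/day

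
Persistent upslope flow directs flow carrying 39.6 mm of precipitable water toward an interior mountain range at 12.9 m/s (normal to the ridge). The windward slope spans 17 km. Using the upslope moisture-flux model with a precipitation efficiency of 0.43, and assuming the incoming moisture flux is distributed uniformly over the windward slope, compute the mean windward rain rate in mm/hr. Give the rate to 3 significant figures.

Incoming column moisture flux per unit ridge length: F = V × PW = 12.9 × 39.6 = 510.84 mm·m/s.
Spread over the 17 km slope with efficiency ε = 0.43: R = ε·F/W = 0.43 × 510.84 / 17000 m = 1.292e-02 mm/s.
R = 1.292e-02 × 3600 = 46.5 mm/hr.

R ≈ 46.5 mm/hr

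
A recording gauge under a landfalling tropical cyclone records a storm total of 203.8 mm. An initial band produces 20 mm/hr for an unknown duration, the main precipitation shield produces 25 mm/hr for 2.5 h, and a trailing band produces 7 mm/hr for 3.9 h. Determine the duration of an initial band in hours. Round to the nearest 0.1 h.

duration ≈ 5.7 h

Known phases: 25 × 2.5 + 7 × 3.9 = 62.5 + 27.3 = 89.8 mm.
Remaining depth = 203.8 − 89.8 = 114 mm.
Duration = 114 / 20 = 5.7 h.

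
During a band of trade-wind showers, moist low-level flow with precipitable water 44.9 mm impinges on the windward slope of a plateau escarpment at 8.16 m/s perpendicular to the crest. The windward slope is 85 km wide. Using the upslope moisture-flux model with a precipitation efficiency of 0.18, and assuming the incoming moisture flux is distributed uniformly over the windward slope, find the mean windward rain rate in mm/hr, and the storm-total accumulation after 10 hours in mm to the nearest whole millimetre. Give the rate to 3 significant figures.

R ≈ 2.79 mm/hr; total ≈ 28 mm

Incoming column moisture flux per unit ridge length: F = V × PW = 8.16 × 44.9 = 366.384 mm·m/s.
Spread over the 85 km slope with efficiency ε = 0.18: R = ε·F/W = 0.18 × 366.384 / 85000 m = 7.759e-04 mm/s.
R = 7.759e-04 × 3600 = 2.79 mm/hr.
Over 10 h: total = 2.79 × 10 = 27.9 ≈ 28 mm.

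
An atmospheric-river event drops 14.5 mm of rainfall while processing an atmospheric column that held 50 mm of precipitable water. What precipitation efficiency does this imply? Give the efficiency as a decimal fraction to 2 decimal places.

ε = rainfall / PW = 14.5 / 50 = 0.29.

ε ≈ 0.29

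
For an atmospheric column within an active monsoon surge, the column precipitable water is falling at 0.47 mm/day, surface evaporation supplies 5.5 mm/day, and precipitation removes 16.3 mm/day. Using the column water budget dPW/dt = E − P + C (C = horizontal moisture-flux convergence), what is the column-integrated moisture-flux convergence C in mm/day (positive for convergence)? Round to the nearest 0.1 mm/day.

C ≈ 10.3 mm/day

dPW/dt = -0.47 mm/day.
C = dPW/dt − E + P = (-0.47) − 5.5 + 16.3 = 10.3 mm/day.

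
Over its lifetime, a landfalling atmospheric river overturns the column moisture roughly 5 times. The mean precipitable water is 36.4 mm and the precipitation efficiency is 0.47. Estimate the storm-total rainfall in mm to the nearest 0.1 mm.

rainfall ≈ 85.5 mm

Each cycle deposits ε × PW = 0.47 × 36.4 = 17.108 mm.
Over 5 cycles: 5 × 17.108 = 85.5 mm.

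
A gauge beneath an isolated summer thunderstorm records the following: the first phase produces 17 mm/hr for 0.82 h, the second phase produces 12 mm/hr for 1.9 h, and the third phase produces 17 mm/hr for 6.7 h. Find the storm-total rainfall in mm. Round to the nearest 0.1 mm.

total ≈ 150.6 mm

Total = Σ Rᵢ Δtᵢ = 17 × 0.82 + 12 × 1.9 + 17 × 6.7
      = 13.94 + 22.8 + 113.9 = 150.6 mm.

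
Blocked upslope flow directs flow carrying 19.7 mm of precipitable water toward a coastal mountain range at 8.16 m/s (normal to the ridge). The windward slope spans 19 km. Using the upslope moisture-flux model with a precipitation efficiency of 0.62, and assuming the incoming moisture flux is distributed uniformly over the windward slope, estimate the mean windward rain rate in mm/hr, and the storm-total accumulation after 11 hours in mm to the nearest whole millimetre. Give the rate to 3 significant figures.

Incoming column moisture flux per unit ridge length: F = V × PW = 8.16 × 19.7 = 160.752 mm·m/s.
Spread over the 19 km slope with efficiency ε = 0.62: R = ε·F/W = 0.62 × 160.752 / 19000 m = 5.246e-03 mm/s.
R = 5.246e-03 × 3600 = 18.9 mm/hr.
Over 11 h: total = 18.9 × 11 = 207.9 ≈ 208 mm.

R ≈ 18.9 mm/hr; total ≈ 208 mm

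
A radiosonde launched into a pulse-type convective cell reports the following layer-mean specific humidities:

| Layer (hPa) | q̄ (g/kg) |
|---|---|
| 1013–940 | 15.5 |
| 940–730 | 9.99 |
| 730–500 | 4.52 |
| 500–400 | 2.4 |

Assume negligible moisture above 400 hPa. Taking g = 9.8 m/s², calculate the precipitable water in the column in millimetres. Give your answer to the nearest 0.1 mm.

PW ≈ 46.0 mm

Precipitable water is the column-integrated vapour mass per unit area: PW = (1/g) Σ q̄ Δp, with q in kg/kg and Δp in Pa (1 kg/m² of water = 1 mm).
Layer 1013–940 hPa: Δp = 73 hPa = 7300 Pa, q̄ = 0.0155 kg/kg → 0.0155 × 7300 / 9.8 = 11.55 mm
Layer 940–730 hPa: Δp = 210 hPa = 21000 Pa, q̄ = 0.00999 kg/kg → 0.00999 × 21000 / 9.8 = 21.41 mm
Layer 730–500 hPa: Δp = 230 hPa = 23000 Pa, q̄ = 0.00452 kg/kg → 0.00452 × 23000 / 9.8 = 10.61 mm
Layer 500–400 hPa: Δp = 100 hPa = 10000 Pa, q̄ = 0.0024 kg/kg → 0.0024 × 10000 / 9.8 = 2.45 mm
PW = 11.55 + 21.41 + 10.61 + 2.45 = 46.02 ≈ 46.0 mm.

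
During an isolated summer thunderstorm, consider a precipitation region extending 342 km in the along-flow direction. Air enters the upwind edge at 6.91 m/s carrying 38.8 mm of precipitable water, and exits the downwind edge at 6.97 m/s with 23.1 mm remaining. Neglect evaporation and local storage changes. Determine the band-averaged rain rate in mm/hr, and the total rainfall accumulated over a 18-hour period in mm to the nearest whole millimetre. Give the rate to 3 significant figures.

Column moisture flux per unit crosswind length is F = V × PW.
Inflow: F_in = 6.91 × 38.8 = 268.108 mm·m/s
Outflow: F_out = 6.97 × 23.1 = 161.007 mm·m/s
Steady-state rate R = (F_in − F_out)/L = (268.108 − 161.007) / 342000 m = 3.132e-04 mm/s.
R = 3.132e-04 × 3600 = 1.13 mm/hr.
Over 18 h: total = 1.13 × 18 = 20.34 ≈ 20 mm.

R ≈ 1.13 mm/hr; total ≈ 20 mm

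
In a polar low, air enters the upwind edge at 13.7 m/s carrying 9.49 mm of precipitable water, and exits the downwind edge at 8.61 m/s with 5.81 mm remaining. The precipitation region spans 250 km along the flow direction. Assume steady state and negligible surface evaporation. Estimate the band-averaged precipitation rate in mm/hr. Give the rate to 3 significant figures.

R ≈ 1.15 mm/hr

Column moisture flux per unit crosswind length is F = V × PW.
Inflow: F_in = 13.7 × 9.49 = 130.013 mm·m/s
Outflow: F_out = 8.61 × 5.81 = 50.0241 mm·m/s
Steady-state rate R = (F_in − F_out)/L = (130.013 − 50.0241) / 250000 m = 3.200e-04 mm/s.
R = 3.200e-04 × 3600 = 1.15 mm/hr.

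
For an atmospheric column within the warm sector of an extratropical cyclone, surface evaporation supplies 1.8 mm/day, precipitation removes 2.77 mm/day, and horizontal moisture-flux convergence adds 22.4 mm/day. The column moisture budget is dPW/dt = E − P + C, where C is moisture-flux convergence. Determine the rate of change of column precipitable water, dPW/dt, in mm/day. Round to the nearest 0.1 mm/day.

dPW/dt = E − P + C = 1.8 − 2.77 + (22.4) = 21.4 mm/day.

dPW/dt ≈ 21.4 mm/day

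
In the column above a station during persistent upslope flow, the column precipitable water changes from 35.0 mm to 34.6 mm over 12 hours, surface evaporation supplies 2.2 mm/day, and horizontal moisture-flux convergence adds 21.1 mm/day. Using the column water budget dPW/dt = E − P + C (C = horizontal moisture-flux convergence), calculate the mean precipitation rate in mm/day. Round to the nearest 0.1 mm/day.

P ≈ 24.1 mm/day

dPW/dt = (34.6 − 35.0) mm / (12/24 day) = -0.800 mm/day.
P = E + C − dPW/dt = 2.2 + (21.1) − (-0.800) = 24.1 mm/day.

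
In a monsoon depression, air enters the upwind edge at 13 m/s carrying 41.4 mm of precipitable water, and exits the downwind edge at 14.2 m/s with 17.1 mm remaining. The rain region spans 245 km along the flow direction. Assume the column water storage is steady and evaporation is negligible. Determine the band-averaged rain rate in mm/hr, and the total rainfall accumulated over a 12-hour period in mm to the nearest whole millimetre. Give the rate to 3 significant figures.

Column moisture flux per unit crosswind length is F = V × PW.
Inflow: F_in = 13 × 41.4 = 538.2 mm·m/s
Outflow: F_out = 14.2 × 17.1 = 242.82 mm·m/s
Steady-state rate R = (F_in − F_out)/L = (538.2 − 242.82) / 245000 m = 1.206e-03 mm/s.
R = 1.206e-03 × 3600 = 4.34 mm/hr.
Over 12 h: total = 4.34 × 12 = 52.08 ≈ 52 mm.

R ≈ 4.34 mm/hr; total ≈ 52 mm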